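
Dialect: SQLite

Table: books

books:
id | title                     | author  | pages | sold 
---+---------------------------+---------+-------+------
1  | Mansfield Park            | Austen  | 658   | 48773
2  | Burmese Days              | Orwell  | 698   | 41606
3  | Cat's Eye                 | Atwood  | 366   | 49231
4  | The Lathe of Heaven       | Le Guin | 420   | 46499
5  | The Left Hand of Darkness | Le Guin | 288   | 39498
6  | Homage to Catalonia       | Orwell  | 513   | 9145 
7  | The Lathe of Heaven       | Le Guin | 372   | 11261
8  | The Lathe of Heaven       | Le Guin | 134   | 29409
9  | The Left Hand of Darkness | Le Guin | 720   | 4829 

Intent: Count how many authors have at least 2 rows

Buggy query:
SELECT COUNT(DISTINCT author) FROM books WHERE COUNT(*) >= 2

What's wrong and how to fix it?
Bug: WHERE filters individual rows, not groups, so a group-level COUNT is invalid there

Fix: Group first with HAVING COUNT(*) >= 2, then COUNT the resulting groups

Corrected query:
SELECT COUNT(*) FROM (SELECT author FROM books GROUP BY author HAVING COUNT(*) >= 2)

Result:
COUNT(*)
--------
2       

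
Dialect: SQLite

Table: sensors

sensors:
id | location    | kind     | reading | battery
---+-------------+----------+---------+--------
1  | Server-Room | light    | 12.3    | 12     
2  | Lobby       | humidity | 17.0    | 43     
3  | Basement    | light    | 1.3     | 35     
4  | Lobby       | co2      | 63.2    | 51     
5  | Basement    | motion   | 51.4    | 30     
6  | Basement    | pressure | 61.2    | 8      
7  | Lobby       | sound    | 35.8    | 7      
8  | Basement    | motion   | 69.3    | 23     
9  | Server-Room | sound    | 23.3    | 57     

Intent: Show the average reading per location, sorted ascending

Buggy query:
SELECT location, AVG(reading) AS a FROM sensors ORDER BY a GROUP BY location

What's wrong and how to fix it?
Bug: ORDER BY appears before GROUP BY; SQL clause order requires GROUP BY first

Fix: Move ORDER BY to the end, after GROUP BY

Corrected query:
SELECT location, AVG(reading) AS a FROM sensors GROUP BY location ORDER BY a

Result:
location    | a        
------------+----------
Server-Room | 17.8     
Lobby       | 38.666667
Basement    | 45.8     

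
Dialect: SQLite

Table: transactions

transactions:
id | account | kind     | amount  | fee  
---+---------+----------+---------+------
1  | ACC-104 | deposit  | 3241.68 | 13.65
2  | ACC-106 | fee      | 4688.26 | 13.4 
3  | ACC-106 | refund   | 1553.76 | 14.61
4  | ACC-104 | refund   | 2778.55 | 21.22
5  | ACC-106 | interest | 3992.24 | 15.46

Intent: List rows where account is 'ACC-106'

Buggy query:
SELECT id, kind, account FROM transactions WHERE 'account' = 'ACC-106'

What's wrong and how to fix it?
Bug: 'account' in single quotes is a string literal, not the column; the comparison is literal-vs-literal and never true

Fix: Remove the quotes around the column name (or use double quotes for an identifier)

Corrected query:
SELECT id, kind, account FROM transactions WHERE account = 'ACC-106'

Result:
id | kind     | account
---+----------+--------
2  | fee      | ACC-106
3  | refund   | ACC-106
5  | interest | ACC-106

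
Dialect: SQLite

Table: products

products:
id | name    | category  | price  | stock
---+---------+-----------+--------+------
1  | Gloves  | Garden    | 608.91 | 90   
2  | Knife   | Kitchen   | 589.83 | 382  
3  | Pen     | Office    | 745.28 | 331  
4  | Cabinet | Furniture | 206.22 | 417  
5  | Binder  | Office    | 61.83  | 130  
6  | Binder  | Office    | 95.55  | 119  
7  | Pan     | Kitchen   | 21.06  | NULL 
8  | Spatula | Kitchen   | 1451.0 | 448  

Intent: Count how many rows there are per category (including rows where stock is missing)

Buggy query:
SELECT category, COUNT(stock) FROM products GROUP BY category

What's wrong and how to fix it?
Bug: COUNT(column) counts non-NULL values only; rows with NULL stock aren't counted

Fix: Use COUNT(*) to count all rows regardless of NULL

Corrected query:
SELECT category, COUNT(*) FROM products GROUP BY category

Result:
category  | COUNT(*)
----------+---------
Furniture | 1       
Garden    | 1       
Kitchen   | 3       
Office    | 3       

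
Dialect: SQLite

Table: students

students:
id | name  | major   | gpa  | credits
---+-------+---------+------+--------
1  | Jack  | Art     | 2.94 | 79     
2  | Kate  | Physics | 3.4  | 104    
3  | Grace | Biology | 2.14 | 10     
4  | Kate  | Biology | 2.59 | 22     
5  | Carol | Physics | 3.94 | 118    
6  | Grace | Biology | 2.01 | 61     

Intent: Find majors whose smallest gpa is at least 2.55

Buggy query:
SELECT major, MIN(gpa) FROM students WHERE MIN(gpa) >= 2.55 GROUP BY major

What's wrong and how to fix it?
Bug: Aggregates like MIN are computed per group after WHERE runs

Fix: Replace WHERE with HAVING after the GROUP BY

Corrected query:
SELECT major, MIN(gpa) FROM students GROUP BY major HAVING MIN(gpa) >= 2.55

Result:
major   | MIN(gpa)
--------+---------
Art     | 2.94    
Physics | 3.4     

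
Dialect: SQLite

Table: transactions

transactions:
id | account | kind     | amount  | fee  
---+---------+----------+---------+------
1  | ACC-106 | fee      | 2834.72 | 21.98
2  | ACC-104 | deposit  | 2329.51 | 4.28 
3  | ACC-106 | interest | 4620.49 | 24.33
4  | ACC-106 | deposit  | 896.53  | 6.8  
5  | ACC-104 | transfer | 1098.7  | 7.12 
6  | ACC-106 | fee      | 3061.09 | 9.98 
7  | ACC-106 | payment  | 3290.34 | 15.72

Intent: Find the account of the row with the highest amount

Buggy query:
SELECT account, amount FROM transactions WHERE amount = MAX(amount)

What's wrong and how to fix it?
Bug: MAX(amount) is an aggregate and cannot be used directly in WHERE

Fix: Wrap MAX in a scalar subquery so WHERE compares against a single value

Corrected query:
SELECT account, amount FROM transactions WHERE amount = (SELECT MAX(amount) FROM transactions)

Result:
account | amount 
--------+--------
ACC-106 | 4620.49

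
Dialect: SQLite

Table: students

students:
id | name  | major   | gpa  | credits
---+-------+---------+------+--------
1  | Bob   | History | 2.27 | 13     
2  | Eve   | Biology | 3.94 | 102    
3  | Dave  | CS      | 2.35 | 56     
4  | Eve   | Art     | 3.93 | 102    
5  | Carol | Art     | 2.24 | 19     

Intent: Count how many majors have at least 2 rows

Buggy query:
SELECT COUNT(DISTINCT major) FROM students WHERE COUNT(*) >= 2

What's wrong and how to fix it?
Bug: COUNT(*) cannot appear in WHERE; the per-group count doesn't exist yet

Fix: Use a subquery that GROUPs and filters with HAVING, then count its rows

Corrected query:
SELECT COUNT(*) FROM (SELECT major FROM students GROUP BY major HAVING COUNT(*) >= 2)

Result:
COUNT(*)
--------
1       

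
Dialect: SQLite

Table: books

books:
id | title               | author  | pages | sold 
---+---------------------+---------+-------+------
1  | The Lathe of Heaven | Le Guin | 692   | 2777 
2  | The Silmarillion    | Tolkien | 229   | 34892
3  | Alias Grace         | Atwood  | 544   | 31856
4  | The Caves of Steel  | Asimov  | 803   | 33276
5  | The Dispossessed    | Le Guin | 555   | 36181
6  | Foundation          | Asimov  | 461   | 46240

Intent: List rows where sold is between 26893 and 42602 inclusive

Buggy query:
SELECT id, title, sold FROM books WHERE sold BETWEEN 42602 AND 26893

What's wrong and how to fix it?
Bug: The bounds are reversed; BETWEEN a AND b requires a <= b to match anything

Fix: Write BETWEEN 26893 AND 42602

Corrected query:
SELECT id, title, sold FROM books WHERE sold BETWEEN 26893 AND 42602

Result:
id | title              | sold 
---+--------------------+------
2  | The Silmarillion   | 34892
3  | Alias Grace        | 31856
4  | The Caves of Steel | 33276
5  | The Dispossessed   | 36181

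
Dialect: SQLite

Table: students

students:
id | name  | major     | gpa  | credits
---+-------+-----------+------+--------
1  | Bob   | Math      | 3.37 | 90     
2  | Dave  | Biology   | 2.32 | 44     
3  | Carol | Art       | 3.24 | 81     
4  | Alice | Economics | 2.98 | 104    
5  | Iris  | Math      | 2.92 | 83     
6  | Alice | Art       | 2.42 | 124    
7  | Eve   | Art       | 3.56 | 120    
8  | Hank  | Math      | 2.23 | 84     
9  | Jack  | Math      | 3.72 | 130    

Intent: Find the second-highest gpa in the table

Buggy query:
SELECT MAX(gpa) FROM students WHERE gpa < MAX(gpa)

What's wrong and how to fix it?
Bug: The inner MAX is an aggregate inside WHERE, which is not allowed

Fix: Compute the overall MAX in a subquery, then take MAX of rows below it

Corrected query:
SELECT MAX(gpa) FROM students WHERE gpa < (SELECT MAX(gpa) FROM students)

Result:
MAX(gpa)
--------
3.56    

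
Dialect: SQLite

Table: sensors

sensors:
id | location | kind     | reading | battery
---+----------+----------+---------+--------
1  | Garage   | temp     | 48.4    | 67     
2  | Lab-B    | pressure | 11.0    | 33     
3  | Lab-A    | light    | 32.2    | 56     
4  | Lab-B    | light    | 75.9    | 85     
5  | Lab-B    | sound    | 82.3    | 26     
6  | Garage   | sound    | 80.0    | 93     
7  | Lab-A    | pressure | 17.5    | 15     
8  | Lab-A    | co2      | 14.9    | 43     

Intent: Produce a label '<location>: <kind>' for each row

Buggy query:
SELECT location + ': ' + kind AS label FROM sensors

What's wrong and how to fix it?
Bug: '+' is numeric addition; on text columns SQLite converts them to 0 instead of concatenating

Fix: Replace + with || to concatenate text

Corrected query:
SELECT location || ': ' || kind AS label FROM sensors

Result:
label          
---------------
Garage: temp   
Lab-B: pressure
Lab-A: light   
Lab-B: light   
Lab-B: sound   
Garage: sound  
Lab-A: pressure
Lab-A: co2     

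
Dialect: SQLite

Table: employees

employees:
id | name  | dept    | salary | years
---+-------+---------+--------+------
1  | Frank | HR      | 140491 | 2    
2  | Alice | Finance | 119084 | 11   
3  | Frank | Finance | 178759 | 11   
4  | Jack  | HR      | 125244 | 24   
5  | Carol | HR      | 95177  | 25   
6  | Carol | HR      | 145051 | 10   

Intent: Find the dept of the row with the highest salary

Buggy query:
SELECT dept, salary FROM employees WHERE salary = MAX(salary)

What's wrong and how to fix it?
Bug: MAX(salary) is an aggregate and cannot be used directly in WHERE

Fix: Wrap MAX in a scalar subquery so WHERE compares against a single value

Corrected query:
SELECT dept, salary FROM employees WHERE salary = (SELECT MAX(salary) FROM employees)

Result:
dept    | salary
--------+-------
Finance | 178759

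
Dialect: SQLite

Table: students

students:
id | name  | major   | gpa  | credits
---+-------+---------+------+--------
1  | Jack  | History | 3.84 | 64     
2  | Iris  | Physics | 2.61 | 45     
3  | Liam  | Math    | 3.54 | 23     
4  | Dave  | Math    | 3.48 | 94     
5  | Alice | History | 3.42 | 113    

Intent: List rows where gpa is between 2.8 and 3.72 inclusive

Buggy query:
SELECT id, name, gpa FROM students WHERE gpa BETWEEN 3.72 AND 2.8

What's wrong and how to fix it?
Bug: The bounds are reversed; BETWEEN a AND b requires a <= b to match anything

Fix: Write BETWEEN 2.8 AND 3.72

Corrected query:
SELECT id, name, gpa FROM students WHERE gpa BETWEEN 2.8 AND 3.72

Result:
id | name  | gpa 
---+-------+-----
3  | Liam  | 3.54
4  | Dave  | 3.48
5  | Alice | 3.42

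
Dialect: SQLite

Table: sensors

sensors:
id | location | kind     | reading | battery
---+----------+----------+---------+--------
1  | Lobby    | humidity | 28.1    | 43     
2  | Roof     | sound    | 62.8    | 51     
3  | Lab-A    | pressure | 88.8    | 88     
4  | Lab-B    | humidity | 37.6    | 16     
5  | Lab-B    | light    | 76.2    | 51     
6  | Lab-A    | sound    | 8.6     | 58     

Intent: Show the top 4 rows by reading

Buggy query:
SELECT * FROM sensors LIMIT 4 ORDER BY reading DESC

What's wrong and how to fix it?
Bug: LIMIT must come after ORDER BY

Fix: Sort with ORDER BY, then apply LIMIT

Corrected query:
SELECT * FROM sensors ORDER BY reading DESC LIMIT 4

Result:
id | location | kind     | reading | battery
---+----------+----------+---------+--------
3  | Lab-A    | pressure | 88.8    | 88     
5  | Lab-B    | light    | 76.2    | 51     
2  | Roof     | sound    | 62.8    | 51     
4  | Lab-B    | humidity | 37.6    | 16     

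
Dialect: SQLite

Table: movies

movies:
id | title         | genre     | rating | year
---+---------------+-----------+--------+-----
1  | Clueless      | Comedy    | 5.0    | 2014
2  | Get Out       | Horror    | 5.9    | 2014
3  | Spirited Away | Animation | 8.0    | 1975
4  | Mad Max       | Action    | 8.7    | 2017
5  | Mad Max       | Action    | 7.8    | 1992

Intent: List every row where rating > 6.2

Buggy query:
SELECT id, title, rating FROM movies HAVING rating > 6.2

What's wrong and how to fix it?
Bug: HAVING filters the output of aggregation, but this query has no GROUP BY and no aggregate functions, so SQLite rejects it (HAVING clause on a non-aggregate query); the condition here is per row

Fix: Use WHERE for row-level filtering

Corrected query:
SELECT id, title, rating FROM movies WHERE rating > 6.2

Result:
id | title         | rating
---+---------------+-------
3  | Spirited Away | 8     
4  | Mad Max       | 8.7   
5  | Mad Max       | 7.8   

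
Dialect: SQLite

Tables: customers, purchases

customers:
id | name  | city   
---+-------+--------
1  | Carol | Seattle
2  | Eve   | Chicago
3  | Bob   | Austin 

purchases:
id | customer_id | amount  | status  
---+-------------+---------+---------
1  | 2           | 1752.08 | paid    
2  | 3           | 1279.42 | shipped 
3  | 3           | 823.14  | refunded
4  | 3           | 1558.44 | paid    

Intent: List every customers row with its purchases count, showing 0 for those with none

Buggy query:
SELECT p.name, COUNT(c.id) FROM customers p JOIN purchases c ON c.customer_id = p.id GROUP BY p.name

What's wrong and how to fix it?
Bug: An inner join excludes parents with zero children

Fix: Switch to LEFT JOIN to retain unmatched parent rows

Corrected query:
SELECT p.name, COUNT(c.id) FROM customers p LEFT JOIN purchases c ON c.customer_id = p.id GROUP BY p.name

Result:
name  | COUNT(c.id)
------+------------
Bob   | 3          
Carol | 0          
Eve   | 1          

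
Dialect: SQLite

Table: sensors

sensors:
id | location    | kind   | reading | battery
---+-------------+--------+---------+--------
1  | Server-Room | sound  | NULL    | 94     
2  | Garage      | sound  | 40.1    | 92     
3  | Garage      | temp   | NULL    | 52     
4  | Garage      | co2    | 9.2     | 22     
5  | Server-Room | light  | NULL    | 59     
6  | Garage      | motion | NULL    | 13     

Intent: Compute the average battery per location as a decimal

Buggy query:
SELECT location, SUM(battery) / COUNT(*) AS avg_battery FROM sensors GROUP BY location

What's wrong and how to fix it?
Bug: Both operands are integers, so '/' performs integer division and truncates

Fix: Cast one side to REAL so the division keeps the fractional part

Corrected query:
SELECT location, SUM(battery) * 1.0 / COUNT(*) AS avg_battery FROM sensors GROUP BY location

Result:
location    | avg_battery
------------+------------
Garage      | 44.75      
Server-Room | 76.5       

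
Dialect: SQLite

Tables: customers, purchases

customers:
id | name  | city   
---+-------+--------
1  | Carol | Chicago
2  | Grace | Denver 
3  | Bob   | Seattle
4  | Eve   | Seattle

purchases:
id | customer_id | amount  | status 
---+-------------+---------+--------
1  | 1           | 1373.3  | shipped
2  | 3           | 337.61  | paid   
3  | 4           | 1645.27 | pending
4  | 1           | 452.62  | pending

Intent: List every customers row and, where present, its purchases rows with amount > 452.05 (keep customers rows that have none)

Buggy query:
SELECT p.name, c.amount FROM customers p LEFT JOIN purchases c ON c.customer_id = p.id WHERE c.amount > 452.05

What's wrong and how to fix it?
Bug: A WHERE condition on the right-hand table after LEFT JOIN drops unmatched parents

Fix: Move the right-table condition into the ON clause so unmatched parents are kept

Corrected query:
SELECT p.name, c.amount FROM customers p LEFT JOIN purchases c ON c.customer_id = p.id AND c.amount > 452.05

Result:
name  | amount 
------+--------
Carol | 452.62 
Carol | 1373.3 
Grace | NULL   
Bob   | NULL   
Eve   | 1645.27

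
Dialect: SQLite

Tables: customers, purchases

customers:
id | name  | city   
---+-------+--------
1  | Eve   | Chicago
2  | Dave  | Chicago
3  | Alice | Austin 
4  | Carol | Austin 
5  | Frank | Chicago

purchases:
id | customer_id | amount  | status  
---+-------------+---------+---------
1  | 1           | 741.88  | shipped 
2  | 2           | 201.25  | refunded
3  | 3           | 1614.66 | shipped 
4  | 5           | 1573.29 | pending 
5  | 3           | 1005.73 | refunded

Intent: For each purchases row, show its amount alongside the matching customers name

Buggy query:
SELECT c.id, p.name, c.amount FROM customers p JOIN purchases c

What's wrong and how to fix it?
Bug: Missing join condition: each purchases row is matched to all customers rows instead of just its own

Fix: Specify the join condition linking the foreign key to the parent id

Corrected query:
SELECT c.id, p.name, c.amount FROM customers p JOIN purchases c ON c.customer_id = p.id

Result:
id | name  | amount 
---+-------+--------
1  | Eve   | 741.88 
2  | Dave  | 201.25 
3  | Alice | 1614.66
4  | Frank | 1573.29
5  | Alice | 1005.73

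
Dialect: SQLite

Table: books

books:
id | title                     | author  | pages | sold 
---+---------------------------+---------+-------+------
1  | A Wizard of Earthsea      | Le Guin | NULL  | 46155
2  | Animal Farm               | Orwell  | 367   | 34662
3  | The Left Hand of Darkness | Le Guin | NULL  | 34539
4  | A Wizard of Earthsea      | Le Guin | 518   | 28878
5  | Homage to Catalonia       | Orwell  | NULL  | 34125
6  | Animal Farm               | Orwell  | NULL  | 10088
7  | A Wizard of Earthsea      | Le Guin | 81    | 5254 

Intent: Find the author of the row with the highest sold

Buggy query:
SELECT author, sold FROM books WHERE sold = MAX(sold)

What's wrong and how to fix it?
Bug: WHERE is evaluated per row; an aggregate over the whole table isn't defined there

Fix: Wrap MAX in a scalar subquery so WHERE compares against a single value

Corrected query:
SELECT author, sold FROM books WHERE sold = (SELECT MAX(sold) FROM books)

Result:
author  | sold 
--------+------
Le Guin | 46155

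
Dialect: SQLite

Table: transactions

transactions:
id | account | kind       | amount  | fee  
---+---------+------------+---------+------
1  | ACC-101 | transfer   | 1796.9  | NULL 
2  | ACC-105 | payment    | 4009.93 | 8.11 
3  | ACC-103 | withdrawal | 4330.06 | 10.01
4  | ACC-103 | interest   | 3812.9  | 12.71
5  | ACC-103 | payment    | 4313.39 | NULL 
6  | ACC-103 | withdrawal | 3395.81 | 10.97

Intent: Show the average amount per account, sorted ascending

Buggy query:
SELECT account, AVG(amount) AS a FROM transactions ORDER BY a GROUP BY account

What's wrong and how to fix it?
Bug: GROUP BY must precede ORDER BY

Fix: Reorder: SELECT … FROM … GROUP BY … ORDER BY …

Corrected query:
SELECT account, AVG(amount) AS a FROM transactions GROUP BY account ORDER BY a

Result:
account | a      
--------+--------
ACC-101 | 1796.9 
ACC-103 | 3963.04
ACC-105 | 4009.93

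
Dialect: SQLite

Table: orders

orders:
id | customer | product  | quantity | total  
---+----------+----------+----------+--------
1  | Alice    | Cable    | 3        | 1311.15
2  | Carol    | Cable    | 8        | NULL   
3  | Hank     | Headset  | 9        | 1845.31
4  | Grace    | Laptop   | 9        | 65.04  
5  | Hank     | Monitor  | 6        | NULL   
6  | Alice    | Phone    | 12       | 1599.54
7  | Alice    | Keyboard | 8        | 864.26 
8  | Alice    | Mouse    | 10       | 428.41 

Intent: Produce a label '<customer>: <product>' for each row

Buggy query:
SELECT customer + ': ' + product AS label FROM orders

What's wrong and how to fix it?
Bug: '+' is numeric addition; on text columns SQLite converts them to 0 instead of concatenating

Fix: Replace + with || to concatenate text

Corrected query:
SELECT customer || ': ' || product AS label FROM orders

Result:
label          
---------------
Alice: Cable   
Carol: Cable   
Hank: Headset  
Grace: Laptop  
Hank: Monitor  
Alice: Phone   
Alice: Keyboard
Alice: Mouse   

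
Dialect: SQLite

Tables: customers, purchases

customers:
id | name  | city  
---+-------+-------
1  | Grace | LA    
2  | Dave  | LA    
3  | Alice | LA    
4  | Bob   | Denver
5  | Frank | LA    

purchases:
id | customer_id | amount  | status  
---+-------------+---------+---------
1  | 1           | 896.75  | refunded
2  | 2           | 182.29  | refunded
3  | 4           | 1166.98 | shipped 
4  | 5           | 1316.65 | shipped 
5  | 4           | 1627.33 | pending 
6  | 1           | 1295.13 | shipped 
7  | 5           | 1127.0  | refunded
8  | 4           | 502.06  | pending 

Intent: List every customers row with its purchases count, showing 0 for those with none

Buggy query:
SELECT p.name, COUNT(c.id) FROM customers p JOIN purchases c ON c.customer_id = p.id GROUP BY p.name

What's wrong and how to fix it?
Bug: INNER JOIN drops customers rows that have no matching purchases rows

Fix: Switch to LEFT JOIN to retain unmatched parent rows

Corrected query:
SELECT p.name, COUNT(c.id) FROM customers p LEFT JOIN purchases c ON c.customer_id = p.id GROUP BY p.name

Result:
name  | COUNT(c.id)
------+------------
Alice | 0          
Bob   | 3          
Dave  | 1          
Frank | 2          
Grace | 2          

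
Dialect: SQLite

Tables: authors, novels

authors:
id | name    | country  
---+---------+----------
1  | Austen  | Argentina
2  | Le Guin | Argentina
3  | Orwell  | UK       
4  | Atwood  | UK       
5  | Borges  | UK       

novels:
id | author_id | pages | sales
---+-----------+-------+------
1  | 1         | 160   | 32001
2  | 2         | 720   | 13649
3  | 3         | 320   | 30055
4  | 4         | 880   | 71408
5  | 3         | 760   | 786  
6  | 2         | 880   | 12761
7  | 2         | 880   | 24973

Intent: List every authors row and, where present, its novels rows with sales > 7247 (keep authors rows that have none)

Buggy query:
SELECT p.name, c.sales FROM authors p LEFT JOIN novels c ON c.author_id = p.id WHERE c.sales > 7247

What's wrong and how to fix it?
Bug: A WHERE condition on the right-hand table after LEFT JOIN drops unmatched parents

Fix: Put 'c.sales > 7247' in the JOIN's ON clause instead of WHERE

Corrected query:
SELECT p.name, c.sales FROM authors p LEFT JOIN novels c ON c.author_id = p.id AND c.sales > 7247

Result:
name    | sales
--------+------
Austen  | 32001
Le Guin | 12761
Le Guin | 13649
Le Guin | 24973
Orwell  | 30055
Atwood  | 71408
Borges  | NULL 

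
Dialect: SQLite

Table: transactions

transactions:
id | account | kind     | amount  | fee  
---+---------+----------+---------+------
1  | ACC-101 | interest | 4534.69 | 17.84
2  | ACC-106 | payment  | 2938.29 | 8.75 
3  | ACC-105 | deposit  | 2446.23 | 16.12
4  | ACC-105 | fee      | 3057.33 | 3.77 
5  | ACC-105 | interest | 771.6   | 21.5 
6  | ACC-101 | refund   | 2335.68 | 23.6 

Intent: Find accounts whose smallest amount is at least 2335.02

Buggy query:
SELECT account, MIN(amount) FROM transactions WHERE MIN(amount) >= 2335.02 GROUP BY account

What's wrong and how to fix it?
Bug: MIN() in WHERE is a misuse of aggregate

Fix: Replace WHERE with HAVING after the GROUP BY

Corrected query:
SELECT account, MIN(amount) FROM transactions GROUP BY account HAVING MIN(amount) >= 2335.02

Result:
account | MIN(amount)
--------+------------
ACC-101 | 2335.68    
ACC-106 | 2938.29    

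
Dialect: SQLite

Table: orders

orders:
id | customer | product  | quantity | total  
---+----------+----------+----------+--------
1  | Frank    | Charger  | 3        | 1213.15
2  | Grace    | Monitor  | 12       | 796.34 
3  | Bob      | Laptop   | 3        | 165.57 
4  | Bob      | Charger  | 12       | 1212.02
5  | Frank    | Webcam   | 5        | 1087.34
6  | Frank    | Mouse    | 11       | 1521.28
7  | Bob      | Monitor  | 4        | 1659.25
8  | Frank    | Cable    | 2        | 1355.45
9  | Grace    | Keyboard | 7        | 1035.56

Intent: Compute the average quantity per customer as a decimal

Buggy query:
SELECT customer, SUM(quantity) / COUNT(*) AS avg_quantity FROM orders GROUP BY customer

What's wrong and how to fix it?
Bug: SUM(quantity) and COUNT(*) are both integers; the division truncates the fractional part

Fix: Multiply by 1.0 (or CAST to REAL) to force floating-point division

Corrected query:
SELECT customer, SUM(quantity) * 1.0 / COUNT(*) AS avg_quantity FROM orders GROUP BY customer

Result:
customer | avg_quantity
---------+-------------
Bob      | 6.333333    
Frank    | 5.25        
Grace    | 9.5         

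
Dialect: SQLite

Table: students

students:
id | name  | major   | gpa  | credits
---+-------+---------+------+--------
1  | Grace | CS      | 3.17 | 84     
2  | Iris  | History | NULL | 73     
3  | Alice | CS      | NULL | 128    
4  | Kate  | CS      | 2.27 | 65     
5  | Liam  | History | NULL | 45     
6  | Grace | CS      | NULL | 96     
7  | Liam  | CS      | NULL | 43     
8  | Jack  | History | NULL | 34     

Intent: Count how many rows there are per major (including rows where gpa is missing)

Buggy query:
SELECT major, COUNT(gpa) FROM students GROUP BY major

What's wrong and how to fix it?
Bug: COUNT(column) counts non-NULL values only; rows with NULL gpa aren't counted

Fix: Replace COUNT(gpa) with COUNT(*)

Corrected query:
SELECT major, COUNT(*) FROM students GROUP BY major

Result:
major   | COUNT(*)
--------+---------
CS      | 5       
History | 3       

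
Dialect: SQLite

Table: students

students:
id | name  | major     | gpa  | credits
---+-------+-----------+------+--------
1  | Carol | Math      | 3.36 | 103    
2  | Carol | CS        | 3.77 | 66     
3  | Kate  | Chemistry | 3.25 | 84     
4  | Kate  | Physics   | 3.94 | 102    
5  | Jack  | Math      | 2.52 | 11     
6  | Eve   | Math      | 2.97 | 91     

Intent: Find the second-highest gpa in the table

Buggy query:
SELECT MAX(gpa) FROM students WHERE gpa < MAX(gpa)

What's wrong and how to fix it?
Bug: The inner MAX is an aggregate inside WHERE, which is not allowed

Fix: Compute the overall MAX in a subquery, then take MAX of rows below it

Corrected query:
SELECT MAX(gpa) FROM students WHERE gpa < (SELECT MAX(gpa) FROM students)

Result:
MAX(gpa)
--------
3.77    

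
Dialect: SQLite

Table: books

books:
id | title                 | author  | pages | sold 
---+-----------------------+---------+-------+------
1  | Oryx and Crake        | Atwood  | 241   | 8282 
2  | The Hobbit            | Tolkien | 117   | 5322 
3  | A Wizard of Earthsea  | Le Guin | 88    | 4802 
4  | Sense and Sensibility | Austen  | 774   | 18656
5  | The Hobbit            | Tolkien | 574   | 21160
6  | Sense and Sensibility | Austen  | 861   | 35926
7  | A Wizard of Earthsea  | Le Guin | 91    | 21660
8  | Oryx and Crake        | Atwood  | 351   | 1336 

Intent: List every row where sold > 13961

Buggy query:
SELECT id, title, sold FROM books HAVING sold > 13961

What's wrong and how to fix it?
Bug: HAVING filters the output of aggregation, but this query has no GROUP BY and no aggregate functions, so SQLite rejects it (HAVING clause on a non-aggregate query); the condition here is per row

Fix: Use WHERE for row-level filtering

Corrected query:
SELECT id, title, sold FROM books WHERE sold > 13961

Result:
id | title                 | sold 
---+-----------------------+------
4  | Sense and Sensibility | 18656
5  | The Hobbit            | 21160
6  | Sense and Sensibility | 35926
7  | A Wizard of Earthsea  | 21660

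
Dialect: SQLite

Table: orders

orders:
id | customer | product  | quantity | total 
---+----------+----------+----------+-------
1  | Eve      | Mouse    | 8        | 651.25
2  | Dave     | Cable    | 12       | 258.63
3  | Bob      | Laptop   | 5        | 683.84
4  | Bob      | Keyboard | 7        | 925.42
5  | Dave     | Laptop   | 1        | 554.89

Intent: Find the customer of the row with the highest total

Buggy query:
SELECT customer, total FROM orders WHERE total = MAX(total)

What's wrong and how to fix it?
Bug: WHERE is evaluated per row; an aggregate over the whole table isn't defined there

Fix: Wrap MAX in a scalar subquery so WHERE compares against a single value

Corrected query:
SELECT customer, total FROM orders WHERE total = (SELECT MAX(total) FROM orders)

Result:
customer | total 
---------+-------
Bob      | 925.42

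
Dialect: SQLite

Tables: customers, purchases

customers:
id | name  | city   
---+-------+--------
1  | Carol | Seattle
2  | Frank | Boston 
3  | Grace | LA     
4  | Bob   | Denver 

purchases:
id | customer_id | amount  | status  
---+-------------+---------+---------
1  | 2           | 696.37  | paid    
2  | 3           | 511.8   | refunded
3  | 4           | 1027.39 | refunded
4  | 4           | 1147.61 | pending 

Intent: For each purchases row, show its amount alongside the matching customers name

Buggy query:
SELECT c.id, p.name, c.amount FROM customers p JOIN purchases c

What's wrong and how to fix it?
Bug: JOIN with no ON clause produces a cartesian product; every purchases row pairs with every customers row

Fix: Add ON c.customer_id = p.id to the JOIN

Corrected query:
SELECT c.id, p.name, c.amount FROM customers p JOIN purchases c ON c.customer_id = p.id

Result:
id | name  | amount 
---+-------+--------
1  | Frank | 696.37 
2  | Grace | 511.8  
3  | Bob   | 1027.39
4  | Bob   | 1147.61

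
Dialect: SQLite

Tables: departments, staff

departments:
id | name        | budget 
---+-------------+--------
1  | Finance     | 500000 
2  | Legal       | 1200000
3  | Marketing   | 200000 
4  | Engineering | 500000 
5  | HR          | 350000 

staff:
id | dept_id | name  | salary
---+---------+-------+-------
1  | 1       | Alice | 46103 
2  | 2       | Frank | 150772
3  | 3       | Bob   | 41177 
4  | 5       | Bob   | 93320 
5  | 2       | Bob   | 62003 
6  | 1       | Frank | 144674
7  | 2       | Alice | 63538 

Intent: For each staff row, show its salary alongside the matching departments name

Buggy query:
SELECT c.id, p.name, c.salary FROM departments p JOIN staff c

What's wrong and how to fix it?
Bug: Missing join condition: each staff row is matched to all departments rows instead of just its own

Fix: Add ON c.dept_id = p.id to the JOIN

Corrected query:
SELECT c.id, p.name, c.salary FROM departments p JOIN staff c ON c.dept_id = p.id

Result:
id | name      | salary
---+-----------+-------
1  | Finance   | 46103 
2  | Legal     | 150772
3  | Marketing | 41177 
4  | HR        | 93320 
5  | Legal     | 62003 
6  | Finance   | 144674
7  | Legal     | 63538 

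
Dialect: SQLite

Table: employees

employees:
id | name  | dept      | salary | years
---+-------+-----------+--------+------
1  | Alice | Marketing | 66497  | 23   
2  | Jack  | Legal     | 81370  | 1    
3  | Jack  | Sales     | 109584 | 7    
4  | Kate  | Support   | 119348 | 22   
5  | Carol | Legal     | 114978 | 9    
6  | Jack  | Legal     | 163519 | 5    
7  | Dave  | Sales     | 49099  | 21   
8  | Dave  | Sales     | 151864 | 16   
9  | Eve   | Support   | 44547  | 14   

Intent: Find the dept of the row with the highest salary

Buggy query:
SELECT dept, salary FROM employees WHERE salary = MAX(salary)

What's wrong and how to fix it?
Bug: MAX(salary) is an aggregate and cannot be used directly in WHERE

Fix: Use a subquery: WHERE salary = (SELECT MAX(salary) FROM employees)

Corrected query:
SELECT dept, salary FROM employees WHERE salary = (SELECT MAX(salary) FROM employees)

Result:
dept  | salary
------+-------
Legal | 163519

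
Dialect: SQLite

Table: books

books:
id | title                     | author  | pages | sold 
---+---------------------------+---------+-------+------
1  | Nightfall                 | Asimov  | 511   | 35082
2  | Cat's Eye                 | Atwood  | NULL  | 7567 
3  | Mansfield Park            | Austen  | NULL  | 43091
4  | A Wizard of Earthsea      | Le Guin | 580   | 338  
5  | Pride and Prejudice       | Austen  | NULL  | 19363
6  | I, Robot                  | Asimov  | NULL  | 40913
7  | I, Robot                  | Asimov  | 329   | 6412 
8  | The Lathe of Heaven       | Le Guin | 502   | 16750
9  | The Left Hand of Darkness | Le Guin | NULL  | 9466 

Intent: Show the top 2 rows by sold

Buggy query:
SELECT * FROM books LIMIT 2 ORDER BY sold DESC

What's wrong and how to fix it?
Bug: LIMIT must come after ORDER BY

Fix: Sort with ORDER BY, then apply LIMIT

Corrected query:
SELECT * FROM books ORDER BY sold DESC LIMIT 2

Result:
id | title          | author | pages | sold 
---+----------------+--------+-------+------
3  | Mansfield Park | Austen | NULL  | 43091
6  | I, Robot       | Asimov | NULL  | 40913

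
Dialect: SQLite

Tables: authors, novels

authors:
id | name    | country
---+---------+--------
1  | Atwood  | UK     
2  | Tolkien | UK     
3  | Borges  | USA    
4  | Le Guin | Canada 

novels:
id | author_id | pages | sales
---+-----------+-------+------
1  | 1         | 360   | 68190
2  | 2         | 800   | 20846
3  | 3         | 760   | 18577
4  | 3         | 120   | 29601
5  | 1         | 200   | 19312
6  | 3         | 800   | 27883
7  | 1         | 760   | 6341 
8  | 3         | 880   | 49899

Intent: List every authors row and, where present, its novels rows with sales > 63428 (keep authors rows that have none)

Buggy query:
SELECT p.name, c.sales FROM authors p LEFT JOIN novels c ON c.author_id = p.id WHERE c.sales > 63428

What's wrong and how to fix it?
Bug: Filtering c.sales in WHERE discards the NULL rows produced by LEFT JOIN, turning it into an inner join

Fix: Move the right-table condition into the ON clause so unmatched parents are kept

Corrected query:
SELECT p.name, c.sales FROM authors p LEFT JOIN novels c ON c.author_id = p.id AND c.sales > 63428

Result:
name    | sales
--------+------
Atwood  | 68190
Tolkien | NULL 
Borges  | NULL 
Le Guin | NULL 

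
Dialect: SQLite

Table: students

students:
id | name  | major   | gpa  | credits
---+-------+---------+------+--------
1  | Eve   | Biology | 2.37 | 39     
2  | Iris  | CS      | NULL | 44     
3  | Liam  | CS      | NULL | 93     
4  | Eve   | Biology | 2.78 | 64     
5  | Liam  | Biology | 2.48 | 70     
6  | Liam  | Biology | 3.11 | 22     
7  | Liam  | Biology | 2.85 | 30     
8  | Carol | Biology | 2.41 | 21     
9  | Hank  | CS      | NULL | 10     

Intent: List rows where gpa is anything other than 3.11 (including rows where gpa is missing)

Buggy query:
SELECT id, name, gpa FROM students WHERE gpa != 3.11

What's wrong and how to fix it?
Bug: 'gpa != 3.11' is unknown when gpa is NULL, so NULL rows are silently excluded

Fix: Add an explicit OR gpa IS NULL to include the missing-value rows

Corrected query:
SELECT id, name, gpa FROM students WHERE gpa != 3.11 OR gpa IS NULL

Result:
id | name  | gpa 
---+-------+-----
1  | Eve   | 2.37
2  | Iris  | NULL
3  | Liam  | NULL
4  | Eve   | 2.78
5  | Liam  | 2.48
7  | Liam  | 2.85
8  | Carol | 2.41
9  | Hank  | NULL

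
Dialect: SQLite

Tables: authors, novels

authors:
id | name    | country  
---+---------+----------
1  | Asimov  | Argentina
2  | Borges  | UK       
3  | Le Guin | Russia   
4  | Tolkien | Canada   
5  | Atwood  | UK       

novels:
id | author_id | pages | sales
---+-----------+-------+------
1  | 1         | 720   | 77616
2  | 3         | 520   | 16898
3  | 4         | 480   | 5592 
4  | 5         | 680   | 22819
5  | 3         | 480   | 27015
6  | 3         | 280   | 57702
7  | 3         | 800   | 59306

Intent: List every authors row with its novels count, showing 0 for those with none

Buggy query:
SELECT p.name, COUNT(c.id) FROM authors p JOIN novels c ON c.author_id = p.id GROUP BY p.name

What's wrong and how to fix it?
Bug: An inner join excludes parents with zero children

Fix: Use LEFT JOIN so parents without children still appear (COUNT(c.id) gives 0)

Corrected query:
SELECT p.name, COUNT(c.id) FROM authors p LEFT JOIN novels c ON c.author_id = p.id GROUP BY p.name

Result:
name    | COUNT(c.id)
--------+------------
Asimov  | 1          
Atwood  | 1          
Borges  | 0          
Le Guin | 4          
Tolkien | 1          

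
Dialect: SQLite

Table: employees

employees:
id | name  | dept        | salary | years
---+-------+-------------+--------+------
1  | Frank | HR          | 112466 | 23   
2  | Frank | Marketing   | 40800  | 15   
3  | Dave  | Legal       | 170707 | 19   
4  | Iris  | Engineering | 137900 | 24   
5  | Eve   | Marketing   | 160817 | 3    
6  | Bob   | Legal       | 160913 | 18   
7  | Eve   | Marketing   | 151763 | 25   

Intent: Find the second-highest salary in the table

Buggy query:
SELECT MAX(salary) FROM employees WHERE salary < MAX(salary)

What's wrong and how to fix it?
Bug: The inner MAX is an aggregate inside WHERE, which is not allowed

Fix: Compute the overall MAX in a subquery, then take MAX of rows below it

Corrected query:
SELECT MAX(salary) FROM employees WHERE salary < (SELECT MAX(salary) FROM employees)

Result:
MAX(salary)
-----------
160913     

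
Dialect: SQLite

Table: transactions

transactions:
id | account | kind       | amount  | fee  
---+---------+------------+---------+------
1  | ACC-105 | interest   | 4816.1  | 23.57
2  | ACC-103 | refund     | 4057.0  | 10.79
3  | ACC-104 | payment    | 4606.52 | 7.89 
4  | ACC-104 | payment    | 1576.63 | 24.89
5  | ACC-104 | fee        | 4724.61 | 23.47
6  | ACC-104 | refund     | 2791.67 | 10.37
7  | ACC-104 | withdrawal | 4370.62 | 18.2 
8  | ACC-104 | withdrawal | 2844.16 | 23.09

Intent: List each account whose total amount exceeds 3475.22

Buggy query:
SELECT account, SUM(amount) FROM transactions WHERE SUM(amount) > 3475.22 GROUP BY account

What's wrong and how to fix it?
Bug: Aggregate functions cannot appear in a WHERE clause

Fix: Use HAVING (which filters groups after aggregation) instead of WHERE

Corrected query:
SELECT account, SUM(amount) FROM transactions GROUP BY account HAVING SUM(amount) > 3475.22

Result:
account | SUM(amount)
--------+------------
ACC-103 | 4057       
ACC-104 | 20914.21   
ACC-105 | 4816.1     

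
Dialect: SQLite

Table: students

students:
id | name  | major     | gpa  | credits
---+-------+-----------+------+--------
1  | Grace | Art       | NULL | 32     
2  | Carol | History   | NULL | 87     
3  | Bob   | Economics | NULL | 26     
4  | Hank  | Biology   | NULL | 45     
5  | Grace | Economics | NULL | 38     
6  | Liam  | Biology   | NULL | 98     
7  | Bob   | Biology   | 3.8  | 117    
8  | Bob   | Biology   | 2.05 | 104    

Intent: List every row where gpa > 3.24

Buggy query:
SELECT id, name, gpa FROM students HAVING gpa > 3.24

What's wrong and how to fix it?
Bug: HAVING filters the output of aggregation, but this query has no GROUP BY and no aggregate functions, so SQLite rejects it (HAVING clause on a non-aggregate query); the condition here is per row

Fix: Replace HAVING with WHERE since the condition applies to individual rows

Corrected query:
SELECT id, name, gpa FROM students WHERE gpa > 3.24

Result:
id | name | gpa
---+------+----
7  | Bob  | 3.8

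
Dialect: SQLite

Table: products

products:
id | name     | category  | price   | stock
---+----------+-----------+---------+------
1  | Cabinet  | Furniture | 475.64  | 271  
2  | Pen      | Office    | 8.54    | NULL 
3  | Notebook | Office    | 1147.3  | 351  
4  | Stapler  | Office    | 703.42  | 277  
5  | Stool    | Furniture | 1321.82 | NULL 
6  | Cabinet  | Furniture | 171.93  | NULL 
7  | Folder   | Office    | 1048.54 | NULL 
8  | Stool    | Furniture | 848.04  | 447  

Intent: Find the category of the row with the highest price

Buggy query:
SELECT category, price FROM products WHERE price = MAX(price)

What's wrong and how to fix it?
Bug: WHERE is evaluated per row; an aggregate over the whole table isn't defined there

Fix: Wrap MAX in a scalar subquery so WHERE compares against a single value

Corrected query:
SELECT category, price FROM products WHERE price = (SELECT MAX(price) FROM products)

Result:
category  | price  
----------+--------
Furniture | 1321.82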